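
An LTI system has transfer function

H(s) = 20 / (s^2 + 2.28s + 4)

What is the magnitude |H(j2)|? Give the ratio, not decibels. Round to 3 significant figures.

4.39

At s = jω = j2:
quadratic: (j2)² + 2.28·j2 + 4 = 0 + j4.56 → |·| ≈ 4.56, ∠ ≈ 90.00°
|H| = 20 / 4.56 ≈ 4.386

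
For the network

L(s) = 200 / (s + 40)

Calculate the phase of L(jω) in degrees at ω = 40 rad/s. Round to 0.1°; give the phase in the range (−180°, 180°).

Substitute s = j40:
Numerator: 200 = 200 + j0
Denominator: (j40) + 40 = 40 + j40
|N| = √(200² + 0²) ≈ 200, ∠N ≈ 0.00°
|D| = √(40² + 40²) ≈ 56.569, ∠D ≈ 45.00°
∠L = 0.00° − 45.00° = -45.00°

-45.0°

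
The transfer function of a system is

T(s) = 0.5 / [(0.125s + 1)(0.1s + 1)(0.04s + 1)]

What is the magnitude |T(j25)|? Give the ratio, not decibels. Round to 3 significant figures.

At ω = 25 rad/s:
pole (1 + j25·0.125) = 1 + j3.125 → |·| ≈ 3.2811, ∠ ≈ 72.26°
pole (1 + j25·0.1) = 1 + j2.5 → |·| ≈ 2.6926, ∠ ≈ 68.20°
pole (1 + j25·0.04) = 1 + j1 → |·| ≈ 1.4142, ∠ ≈ 45.00°
|T| = 0.5 · 1 / (3.2811 · 2.6926 · 1.4142) ≈ 0.040019

0.0400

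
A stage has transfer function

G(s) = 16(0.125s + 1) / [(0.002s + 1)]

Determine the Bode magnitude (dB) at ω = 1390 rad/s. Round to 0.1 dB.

59.5 dB

At ω = 1390 rad/s:
zero (1 + j1390·0.125) = 1 + j173.75 → |·| ≈ 173.75, ∠ ≈ 89.67°
pole (1 + j1390·0.002) = 1 + j2.78 → |·| ≈ 2.9544, ∠ ≈ 70.22°
|G| = 16 · 173.75 / (2.9544) ≈ 940.97
Gain = 20 log₁₀(940.97) ≈ 59.47 dB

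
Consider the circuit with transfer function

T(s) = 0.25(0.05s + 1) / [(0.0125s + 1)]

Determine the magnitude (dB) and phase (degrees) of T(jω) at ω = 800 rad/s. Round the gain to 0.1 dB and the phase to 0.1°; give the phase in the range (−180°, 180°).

At ω = 800 rad/s:
zero (1 + j800·0.05) = 1 + j40 → |·| ≈ 40.012, ∠ ≈ 88.57°
pole (1 + j800·0.0125) = 1 + j10 → |·| ≈ 10.05, ∠ ≈ 84.29°
|T| = 0.25 · 40.012 / (10.05) ≈ 0.99532
Gain = 20 log₁₀(0.99532) ≈ -0.04 dB
∠T = (88.57°) − (84.29°) = 4.28°

-0.0 dB, 4.3°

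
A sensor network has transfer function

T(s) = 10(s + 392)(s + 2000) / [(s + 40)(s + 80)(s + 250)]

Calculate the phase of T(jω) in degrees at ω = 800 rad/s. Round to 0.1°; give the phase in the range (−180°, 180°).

At s = jω = j800:
zero (s+392): 392 + j800 → |·| = √(392²+800²) = √793664 ≈ 890.88, ∠ = arctan(800/392) ≈ 63.90°
zero (s+2000): 2000 + j800 → |·| = √(2000²+800²) = √4640000 ≈ 2154.1, ∠ = arctan(800/2000) ≈ 21.80°
pole (s+40): 40 + j800 → |·| = √(40²+800²) = √641600 ≈ 801, ∠ = arctan(800/40) ≈ 87.14°
pole (s+80): 80 + j800 → |·| = √(80²+800²) = √646400 ≈ 803.99, ∠ = arctan(800/80) ≈ 84.29°
pole (s+250): 250 + j800 → |·| = √(250²+800²) = √702500 ≈ 838.15, ∠ = arctan(800/250) ≈ 72.65°
∠T = 85.70° − 244.08° = -158.38°

-158.4°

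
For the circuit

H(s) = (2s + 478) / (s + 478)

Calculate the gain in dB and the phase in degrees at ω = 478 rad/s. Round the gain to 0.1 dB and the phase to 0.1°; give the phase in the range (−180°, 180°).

Substitute s = j478:
Numerator: 2(j478) + 478 = 478 + j956
Denominator: (j478) + 478 = 478 + j478
|N| = √(478² + 956²) ≈ 1068.8, ∠N ≈ 63.43°
|D| = √(478² + 478²) ≈ 675.99, ∠D ≈ 45.00°
|H| = 1068.8 / 675.99 ≈ 1.5811
Gain = 20 log₁₀(1.5811) ≈ 3.98 dB
∠H = 63.43° − 45.00° = 18.43°

4.0 dB, 18.4°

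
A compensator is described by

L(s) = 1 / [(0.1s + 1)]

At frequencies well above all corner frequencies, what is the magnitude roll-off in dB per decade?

Each pole contributes −20 dB/decade at high frequency; each zero contributes +20 dB/decade.
Net: 0 zero(s) − 1 pole(s) → -20 dB/decade.

-20 dB/decade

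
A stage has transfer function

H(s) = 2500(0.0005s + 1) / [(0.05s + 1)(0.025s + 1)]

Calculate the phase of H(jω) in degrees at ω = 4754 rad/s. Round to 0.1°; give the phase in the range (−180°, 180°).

At ω = 4754 rad/s:
zero (1 + j4754·0.0005) = 1 + j2.377 → |·| ≈ 2.5788, ∠ ≈ 67.18°
pole (1 + j4754·0.05) = 1 + j237.7 → |·| ≈ 237.7, ∠ ≈ 89.76°
pole (1 + j4754·0.025) = 1 + j118.85 → |·| ≈ 118.85, ∠ ≈ 89.52°
∠H = (67.18°) − (89.76° + 89.52°) = -112.10°

-112.1°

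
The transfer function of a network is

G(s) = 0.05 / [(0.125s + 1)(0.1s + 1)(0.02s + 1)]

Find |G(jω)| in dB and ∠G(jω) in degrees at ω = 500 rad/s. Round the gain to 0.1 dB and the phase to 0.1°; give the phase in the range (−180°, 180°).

-116.0 dB, 97.8°

At ω = 500 rad/s:
pole (1 + j500·0.125) = 1 + j62.5 → |·| ≈ 62.508, ∠ ≈ 89.08°
pole (1 + j500·0.1) = 1 + j50 → |·| ≈ 50.01, ∠ ≈ 88.85°
pole (1 + j500·0.02) = 1 + j10 → |·| ≈ 10.05, ∠ ≈ 84.29°
|G| = 0.05 · 1 / (62.508 · 50.01 · 10.05) ≈ 1.5915e-06
Gain = 20 log₁₀(1.5915e-06) ≈ -115.96 dB
∠G = (0°) − (89.08° + 88.85° + 84.29°) = -262.22° ≡ 97.78° (principal value)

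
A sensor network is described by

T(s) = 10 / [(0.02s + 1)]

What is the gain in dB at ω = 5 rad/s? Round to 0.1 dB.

At ω = 5 rad/s:
pole (1 + j5·0.02) = 1 + j0.1 → |·| ≈ 1.005, ∠ ≈ 5.71°
|T| = 10 · 1 / (1.005) ≈ 9.9502
Gain = 20 log₁₀(9.9502) ≈ 19.96 dB

20.0 dB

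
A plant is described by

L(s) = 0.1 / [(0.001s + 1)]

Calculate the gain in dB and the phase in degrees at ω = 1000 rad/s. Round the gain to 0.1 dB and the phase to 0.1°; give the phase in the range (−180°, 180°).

At ω = 1000 rad/s:
pole (1 + j1000·0.001) = 1 + j1 → |·| ≈ 1.4142, ∠ ≈ 45.00°
|L| = 0.1 · 1 / (1.4142) ≈ 0.070711
Gain = 20 log₁₀(0.070711) ≈ -23.01 dB
∠L = (0°) − (45.00°) = -45.00°

-23.0 dB, -45.0°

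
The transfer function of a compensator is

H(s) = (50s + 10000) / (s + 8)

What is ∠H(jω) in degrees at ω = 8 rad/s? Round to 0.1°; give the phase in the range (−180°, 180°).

Substitute s = j8:
Numerator: 50(j8) + 10000 = 10000 + j400
Denominator: (j8) + 8 = 8 + j8
|N| = √(10000² + 400²) ≈ 10008, ∠N ≈ 2.29°
|D| = √(8² + 8²) ≈ 11.314, ∠D ≈ 45.00°
∠H = 2.29° − 45.00° = -42.71°

-42.7°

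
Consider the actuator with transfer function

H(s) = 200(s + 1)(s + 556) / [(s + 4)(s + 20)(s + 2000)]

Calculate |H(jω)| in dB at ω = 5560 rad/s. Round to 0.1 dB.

At s = jω = j5560:
zero (s+1): 1 + j5560 → |·| = √(1²+5560²) = √30913601 ≈ 5560, ∠ = arctan(5560/1) ≈ 89.99°
zero (s+556): 556 + j5560 → |·| = √(556²+5560²) = √31222736 ≈ 5587.7, ∠ = arctan(5560/556) ≈ 84.29°
pole (s+4): 4 + j5560 → |·| = √(4²+5560²) = √30913616 ≈ 5560, ∠ = arctan(5560/4) ≈ 89.96°
pole (s+20): 20 + j5560 → |·| = √(20²+5560²) = √30914000 ≈ 5560, ∠ = arctan(5560/20) ≈ 89.79°
pole (s+2000): 2000 + j5560 → |·| = √(2000²+5560²) = √34913600 ≈ 5908.8, ∠ = arctan(5560/2000) ≈ 70.22°
|H| = 200 · 3.1068e+07 / 1.8266e+11 ≈ 0.034017
Gain = 20 log₁₀(0.034017) ≈ -29.37 dB

-29.4 dB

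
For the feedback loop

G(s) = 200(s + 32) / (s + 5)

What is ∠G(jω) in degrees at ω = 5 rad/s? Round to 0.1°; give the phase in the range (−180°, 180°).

At s = jω = j5:
zero (s+32): 32 + j5 → |·| = √(32²+5²) = √1049 ≈ 32.388, ∠ = arctan(5/32) ≈ 8.88°
pole (s+5): 5 + j5 → |·| = √(5²+5²) = √50 ≈ 7.0711, ∠ = arctan(5/5) ≈ 45.00°
∠G = 8.88° − 45.00° = -36.12°

-36.1°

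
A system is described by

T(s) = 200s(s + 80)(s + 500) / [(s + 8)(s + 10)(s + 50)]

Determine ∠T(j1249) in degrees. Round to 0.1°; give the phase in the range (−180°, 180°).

At s = jω = j1249:
zero (s+80): 80 + j1249 → |·| = √(80²+1249²) = √1566401 ≈ 1251.6, ∠ = arctan(1249/80) ≈ 86.34°
zero (s+500): 500 + j1249 → |·| = √(500²+1249²) = √1810001 ≈ 1345.4, ∠ = arctan(1249/500) ≈ 68.18°
zero at origin: s = j1249 → |·| = 1249, ∠ = 90.00°
pole (s+8): 8 + j1249 → |·| = √(8²+1249²) = √1560065 ≈ 1249, ∠ = arctan(1249/8) ≈ 89.63°
pole (s+10): 10 + j1249 → |·| = √(10²+1249²) = √1560101 ≈ 1249, ∠ = arctan(1249/10) ≈ 89.54°
pole (s+50): 50 + j1249 → |·| = √(50²+1249²) = √1562501 ≈ 1250, ∠ = arctan(1249/50) ≈ 87.71°
∠T = 244.52° − 266.88° = -22.36°

-22.4°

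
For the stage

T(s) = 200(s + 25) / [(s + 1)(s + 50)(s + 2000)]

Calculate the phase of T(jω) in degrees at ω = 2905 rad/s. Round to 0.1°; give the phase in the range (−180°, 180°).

-144.9°

At s = jω = j2905:
zero (s+25): 25 + j2905 → |·| = √(25²+2905²) = √8439650 ≈ 2905.1, ∠ = arctan(2905/25) ≈ 89.51°
pole (s+1): 1 + j2905 → |·| = √(1²+2905²) = √8439026 ≈ 2905, ∠ = arctan(2905/1) ≈ 89.98°
pole (s+50): 50 + j2905 → |·| = √(50²+2905²) = √8441525 ≈ 2905.4, ∠ = arctan(2905/50) ≈ 89.01°
pole (s+2000): 2000 + j2905 → |·| = √(2000²+2905²) = √12439025 ≈ 3526.9, ∠ = arctan(2905/2000) ≈ 55.45°
∠T = 89.51° − 234.44° = -144.93°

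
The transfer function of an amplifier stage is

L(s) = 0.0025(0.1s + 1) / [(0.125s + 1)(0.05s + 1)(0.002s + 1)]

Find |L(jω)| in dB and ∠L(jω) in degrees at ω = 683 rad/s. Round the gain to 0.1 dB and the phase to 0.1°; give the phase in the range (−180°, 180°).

At ω = 683 rad/s:
zero (1 + j683·0.1) = 1 + j68.3 → |·| ≈ 68.307, ∠ ≈ 89.16°
pole (1 + j683·0.125) = 1 + j85.375 → |·| ≈ 85.381, ∠ ≈ 89.33°
pole (1 + j683·0.05) = 1 + j34.15 → |·| ≈ 34.165, ∠ ≈ 88.32°
pole (1 + j683·0.002) = 1 + j1.366 → |·| ≈ 1.6929, ∠ ≈ 53.79°
|L| = 0.0025 · 68.307 / (85.381 · 34.165 · 1.6929) ≈ 3.458e-05
Gain = 20 log₁₀(3.458e-05) ≈ -89.22 dB
∠L = (89.16°) − (89.33° + 88.32° + 53.79°) = -142.28°

-89.2 dB, -142.3°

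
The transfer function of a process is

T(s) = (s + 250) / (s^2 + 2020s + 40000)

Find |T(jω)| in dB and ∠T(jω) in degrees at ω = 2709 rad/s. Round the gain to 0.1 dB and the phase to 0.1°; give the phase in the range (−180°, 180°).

-70.5 dB, -58.4°

Substitute s = j2709:
Numerator: (j2709) + 250 = 250 + j2709
Denominator: (j2709)^2 + 2020(j2709) + 40000 = -7298681 + j5472180
|N| = √(250² + 2709²) ≈ 2720.5, ∠N ≈ 84.73°
|D| = √(7298681² + 5472180²) ≈ 9.1223e+06, ∠D ≈ 143.14°
|T| = 2720.5 / 9.1223e+06 ≈ 0.00029823
Gain = 20 log₁₀(0.00029823) ≈ -70.51 dB
∠T = 84.73° − 143.14° = -58.41°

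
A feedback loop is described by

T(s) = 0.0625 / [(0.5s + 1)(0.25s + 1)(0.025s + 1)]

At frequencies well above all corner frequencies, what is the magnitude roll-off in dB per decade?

Each pole contributes −20 dB/decade at high frequency; each zero contributes +20 dB/decade.
Net: 0 zero(s) − 3 pole(s) → -60 dB/decade.

-60 dB/decade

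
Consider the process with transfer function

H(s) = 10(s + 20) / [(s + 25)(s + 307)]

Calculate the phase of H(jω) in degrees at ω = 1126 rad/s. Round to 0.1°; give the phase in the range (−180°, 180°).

-74.5°

At s = jω = j1126:
zero (s+20): 20 + j1126 → |·| = √(20²+1126²) = √1268276 ≈ 1126.2, ∠ = arctan(1126/20) ≈ 88.98°
pole (s+25): 25 + j1126 → |·| = √(25²+1126²) = √1268501 ≈ 1126.3, ∠ = arctan(1126/25) ≈ 88.73°
pole (s+307): 307 + j1126 → |·| = √(307²+1126²) = √1362125 ≈ 1167.1, ∠ = arctan(1126/307) ≈ 74.75°
∠H = 88.98° − 163.48° = -74.50°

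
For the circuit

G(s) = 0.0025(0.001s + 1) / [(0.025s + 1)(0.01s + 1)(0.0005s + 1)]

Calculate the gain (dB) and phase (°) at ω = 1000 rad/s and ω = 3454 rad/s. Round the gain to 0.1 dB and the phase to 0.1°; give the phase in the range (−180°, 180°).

At ω = 1000 rad/s:
zero (1 + j1000·0.001) = 1 + j1 → |·| ≈ 1.4142, ∠ ≈ 45.00°
pole (1 + j1000·0.025) = 1 + j25 → |·| ≈ 25.02, ∠ ≈ 87.71°
pole (1 + j1000·0.01) = 1 + j10 → |·| ≈ 10.05, ∠ ≈ 84.29°
pole (1 + j1000·0.0005) = 1 + j0.5 → |·| ≈ 1.118, ∠ ≈ 26.57°
|G| = 0.0025 · 1.4142 / (25.02 · 10.05 · 1.118) ≈ 1.2576e-05
Gain = 20 log₁₀(1.2576e-05) ≈ -98.01 dB
∠G = (45.00°) − (87.71° + 84.29° + 26.57°) = -153.57°

At ω = 3454 rad/s:
zero (1 + j3454·0.001) = 1 + j3.454 → |·| ≈ 3.5958, ∠ ≈ 73.85°
pole (1 + j3454·0.025) = 1 + j86.35 → |·| ≈ 86.356, ∠ ≈ 89.34°
pole (1 + j3454·0.01) = 1 + j34.54 → |·| ≈ 34.554, ∠ ≈ 88.34°
pole (1 + j3454·0.0005) = 1 + j1.727 → |·| ≈ 1.9956, ∠ ≈ 59.93°
|G| = 0.0025 · 3.5958 / (86.356 · 34.554 · 1.9956) ≈ 1.5096e-06
Gain = 20 log₁₀(1.5096e-06) ≈ -116.42 dB
∠G = (73.85°) − (89.34° + 88.34° + 59.93°) = -163.76°

ω = 1000: -98.0 dB, -153.6°; ω = 3454: -116.4 dB, -163.8°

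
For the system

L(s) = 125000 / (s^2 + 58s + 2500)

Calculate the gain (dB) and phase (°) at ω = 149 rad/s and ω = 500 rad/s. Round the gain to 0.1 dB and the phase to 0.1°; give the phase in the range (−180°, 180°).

ω = 149: 15.3 dB, -156.3°; ω = 500: -6.0 dB, -173.3°

At s = jω = j149:
quadratic: (j149)² + 58·j149 + 2500 = -19701 + j8642 → |·| ≈ 21513, ∠ ≈ 156.31°
|L| = 125000 / 21513 ≈ 5.8104
Gain = 20 log₁₀(5.8104) ≈ 15.28 dB
∠L = 0.00° − 156.31° = -156.31°

At s = jω = j500:
quadratic: (j500)² + 58·j500 + 2500 = -247500 + j29000 → |·| ≈ 2.4919e+05, ∠ ≈ 173.32°
|L| = 125000 / 2.4919e+05 ≈ 0.50163
Gain = 20 log₁₀(0.50163) ≈ -5.99 dB
∠L = 0.00° − 173.32° = -173.32°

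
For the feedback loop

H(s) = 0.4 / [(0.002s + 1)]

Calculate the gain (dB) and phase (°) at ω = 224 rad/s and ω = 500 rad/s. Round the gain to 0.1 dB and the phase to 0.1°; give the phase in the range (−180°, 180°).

At ω = 224 rad/s:
pole (1 + j224·0.002) = 1 + j0.448 → |·| ≈ 1.0958, ∠ ≈ 24.13°
|H| = 0.4 · 1 / (1.0958) ≈ 0.36503
Gain = 20 log₁₀(0.36503) ≈ -8.75 dB
∠H = (0°) − (24.13°) = -24.13°

At ω = 500 rad/s:
pole (1 + j500·0.002) = 1 + j1 → |·| ≈ 1.4142, ∠ ≈ 45.00°
|H| = 0.4 · 1 / (1.4142) ≈ 0.28285
Gain = 20 log₁₀(0.28285) ≈ -10.97 dB
∠H = (0°) − (45.00°) = -45.00°

ω = 224: -8.8 dB, -24.1°; ω = 500: -11.0 dB, -45.0°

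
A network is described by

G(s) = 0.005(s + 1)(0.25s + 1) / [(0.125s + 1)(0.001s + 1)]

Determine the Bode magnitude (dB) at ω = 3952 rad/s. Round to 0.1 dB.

At ω = 3952 rad/s:
zero (1 + j3952·1) = 1 + j3952 → |·| ≈ 3952, ∠ ≈ 89.99°
zero (1 + j3952·0.25) = 1 + j988 → |·| ≈ 988, ∠ ≈ 89.94°
pole (1 + j3952·0.125) = 1 + j494 → |·| ≈ 494, ∠ ≈ 89.88°
pole (1 + j3952·0.001) = 1 + j3.952 → |·| ≈ 4.0766, ∠ ≈ 75.80°
|G| = 0.005 · 3952 · 988 / (494 · 4.0766) ≈ 9.6944
Gain = 20 log₁₀(9.6944) ≈ 19.73 dB

19.7 dB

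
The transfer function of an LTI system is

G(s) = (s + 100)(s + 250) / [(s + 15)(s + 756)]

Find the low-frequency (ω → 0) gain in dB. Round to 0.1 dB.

G(0) = 1·100·250 / (15·756) ≈ 2.2046
20 log₁₀(2.2046) ≈ 6.87 dB

6.9 dB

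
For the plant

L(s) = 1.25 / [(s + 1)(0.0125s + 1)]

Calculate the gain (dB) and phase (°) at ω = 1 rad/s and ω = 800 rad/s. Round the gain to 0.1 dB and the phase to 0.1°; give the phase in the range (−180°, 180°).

ω = 1: -1.1 dB, -45.7°; ω = 800: -76.2 dB, -174.2°

At ω = 1 rad/s:
pole (1 + j1·1) = 1 + j1 → |·| ≈ 1.4142, ∠ ≈ 45.00°
pole (1 + j1·0.0125) = 1 + j0.0125 → |·| ≈ 1.0001, ∠ ≈ 0.72°
|L| = 1.25 · 1 / (1.4142 · 1.0001) ≈ 0.8838
Gain = 20 log₁₀(0.8838) ≈ -1.07 dB
∠L = (0°) − (45.00° + 0.72°) = -45.72°

At ω = 800 rad/s:
pole (1 + j800·1) = 1 + j800 → |·| ≈ 800, ∠ ≈ 89.93°
pole (1 + j800·0.0125) = 1 + j10 → |·| ≈ 10.05, ∠ ≈ 84.29°
|L| = 1.25 · 1 / (800 · 10.05) ≈ 0.00015547
Gain = 20 log₁₀(0.00015547) ≈ -76.17 dB
∠L = (0°) − (89.93° + 84.29°) = -174.22°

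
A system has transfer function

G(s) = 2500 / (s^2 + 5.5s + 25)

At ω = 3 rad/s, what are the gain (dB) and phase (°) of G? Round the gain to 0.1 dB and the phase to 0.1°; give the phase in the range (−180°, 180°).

40.7 dB, -45.9°

At s = jω = j3:
quadratic: (j3)² + 5.5·j3 + 25 = 16 + j16.5 → |·| ≈ 22.984, ∠ ≈ 45.88°
|G| = 2500 / 22.984 ≈ 108.77
Gain = 20 log₁₀(108.77) ≈ 40.73 dB
∠G = 0.00° − 45.88° = -45.88°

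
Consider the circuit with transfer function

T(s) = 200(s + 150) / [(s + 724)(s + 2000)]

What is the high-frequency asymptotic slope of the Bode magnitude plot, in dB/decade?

-20 dB/decade

Each pole contributes −20 dB/decade at high frequency; each zero contributes +20 dB/decade.
Net: 1 zero(s) − 2 pole(s) → -20 dB/decade.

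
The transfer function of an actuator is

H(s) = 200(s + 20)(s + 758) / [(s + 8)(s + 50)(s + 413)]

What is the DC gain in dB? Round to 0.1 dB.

25.3 dB

H(0) = 200·20·758 / (8·50·413) ≈ 18.354
20 log₁₀(18.354) ≈ 25.27 dB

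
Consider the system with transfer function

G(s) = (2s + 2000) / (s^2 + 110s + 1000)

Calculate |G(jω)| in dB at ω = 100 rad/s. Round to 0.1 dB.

-17.0 dB

Substitute s = j100:
Numerator: 2(j100) + 2000 = 2000 + j200
Denominator: (j100)^2 + 110(j100) + 1000 = -9000 + j11000
|N| = √(2000² + 200²) ≈ 2010, ∠N ≈ 5.71°
|D| = √(9000² + 11000²) ≈ 14213, ∠D ≈ 129.29°
|G| = 2010 / 14213 ≈ 0.14142
Gain = 20 log₁₀(0.14142) ≈ -16.99 dB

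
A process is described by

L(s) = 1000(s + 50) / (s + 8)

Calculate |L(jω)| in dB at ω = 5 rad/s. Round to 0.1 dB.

At s = jω = j5:
zero (s+50): 50 + j5 → |·| = √(50²+5²) = √2525 ≈ 50.249, ∠ = arctan(5/50) ≈ 5.71°
pole (s+8): 8 + j5 → |·| = √(8²+5²) = √89 ≈ 9.434, ∠ = arctan(5/8) ≈ 32.01°
|L| = 1000 · 50.249 / 9.434 ≈ 5326.4
Gain = 20 log₁₀(5326.4) ≈ 74.53 dB

74.5 dB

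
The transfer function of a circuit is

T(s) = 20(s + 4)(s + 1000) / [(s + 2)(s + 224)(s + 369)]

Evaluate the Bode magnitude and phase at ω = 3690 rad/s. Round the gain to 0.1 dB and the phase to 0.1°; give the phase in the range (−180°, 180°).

-45.1 dB, -96.0°

At s = jω = j3690:
zero (s+4): 4 + j3690 → |·| = √(4²+3690²) = √13616116 ≈ 3690, ∠ = arctan(3690/4) ≈ 89.94°
zero (s+1000): 1000 + j3690 → |·| = √(1000²+3690²) = √14616100 ≈ 3823.1, ∠ = arctan(3690/1000) ≈ 74.84°
pole (s+2): 2 + j3690 → |·| = √(2²+3690²) = √13616104 ≈ 3690, ∠ = arctan(3690/2) ≈ 89.97°
pole (s+224): 224 + j3690 → |·| = √(224²+3690²) = √13666276 ≈ 3696.8, ∠ = arctan(3690/224) ≈ 86.53°
pole (s+369): 369 + j3690 → |·| = √(369²+3690²) = √13752261 ≈ 3708.4, ∠ = arctan(3690/369) ≈ 84.29°
|T| = 20 · 1.4107e+07 / 5.0587e+10 ≈ 0.0055773
Gain = 20 log₁₀(0.0055773) ≈ -45.07 dB
∠T = 164.78° − 260.79° = -96.01°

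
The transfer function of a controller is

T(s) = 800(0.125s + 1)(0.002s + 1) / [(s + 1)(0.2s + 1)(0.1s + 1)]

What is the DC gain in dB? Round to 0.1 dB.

T(0) = 800 · 1 / 1 = 800
20 log₁₀(800) ≈ 58.06 dB

58.1 dB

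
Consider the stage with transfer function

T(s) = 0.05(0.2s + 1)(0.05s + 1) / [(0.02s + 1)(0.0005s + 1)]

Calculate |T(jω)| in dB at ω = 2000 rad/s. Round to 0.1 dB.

31.0 dB

At ω = 2000 rad/s:
zero (1 + j2000·0.2) = 1 + j400 → |·| ≈ 400, ∠ ≈ 89.86°
zero (1 + j2000·0.05) = 1 + j100 → |·| ≈ 100, ∠ ≈ 89.43°
pole (1 + j2000·0.02) = 1 + j40 → |·| ≈ 40.012, ∠ ≈ 88.57°
pole (1 + j2000·0.0005) = 1 + j1 → |·| ≈ 1.4142, ∠ ≈ 45.00°
|T| = 0.05 · 400 · 100 / (40.012 · 1.4142) ≈ 35.345
Gain = 20 log₁₀(35.345) ≈ 30.97 dB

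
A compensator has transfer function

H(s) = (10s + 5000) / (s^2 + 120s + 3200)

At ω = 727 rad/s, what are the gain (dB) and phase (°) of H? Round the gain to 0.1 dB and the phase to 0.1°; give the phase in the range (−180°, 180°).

Substitute s = j727:
Numerator: 10(j727) + 5000 = 5000 + j7270
Denominator: (j727)^2 + 120(j727) + 3200 = -525329 + j87240
|N| = √(5000² + 7270²) ≈ 8823.4, ∠N ≈ 55.48°
|D| = √(525329² + 87240²) ≈ 5.3252e+05, ∠D ≈ 170.57°
|H| = 8823.4 / 5.3252e+05 ≈ 0.016569
Gain = 20 log₁₀(0.016569) ≈ -35.61 dB
∠H = 55.48° − 170.57° = -115.09°

-35.6 dB, -115.1°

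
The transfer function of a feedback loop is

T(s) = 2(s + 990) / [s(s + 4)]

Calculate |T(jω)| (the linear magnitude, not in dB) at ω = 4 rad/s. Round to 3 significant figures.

87.5

At s = jω = j4:
zero (s+990): 990 + j4 → |·| = √(990²+4²) = √980116 ≈ 990.01, ∠ = arctan(4/990) ≈ 0.23°
pole (s+4): 4 + j4 → |·| = √(4²+4²) = √32 ≈ 5.6569, ∠ = arctan(4/4) ≈ 45.00°
pole at origin: |s| = 4, ∠ = 90.00° (in denominator)
|T| = 2 · 990.01 / 22.628 ≈ 87.503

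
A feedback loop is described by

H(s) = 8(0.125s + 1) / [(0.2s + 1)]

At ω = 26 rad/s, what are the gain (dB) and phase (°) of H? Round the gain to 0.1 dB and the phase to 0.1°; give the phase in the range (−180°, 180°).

14.2 dB, -6.2°

At ω = 26 rad/s:
zero (1 + j26·0.125) = 1 + j3.25 → |·| ≈ 3.4004, ∠ ≈ 72.90°
pole (1 + j26·0.2) = 1 + j5.2 → |·| ≈ 5.2953, ∠ ≈ 79.11°
|H| = 8 · 3.4004 / (5.2953) ≈ 5.1372
Gain = 20 log₁₀(5.1372) ≈ 14.21 dB
∠H = (72.90°) − (79.11°) = -6.21°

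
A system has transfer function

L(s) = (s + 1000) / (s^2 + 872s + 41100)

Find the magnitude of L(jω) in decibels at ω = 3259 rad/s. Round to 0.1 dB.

-70.1 dB

Substitute s = j3259:
Numerator: (j3259) + 1000 = 1000 + j3259
Denominator: (j3259)^2 + 872(j3259) + 41100 = -10579981 + j2841848
|N| = √(1000² + 3259²) ≈ 3409, ∠N ≈ 72.94°
|D| = √(10579981² + 2841848²) ≈ 1.0955e+07, ∠D ≈ 164.96°
|L| = 3409 / 1.0955e+07 ≈ 0.00031118
Gain = 20 log₁₀(0.00031118) ≈ -70.14 dB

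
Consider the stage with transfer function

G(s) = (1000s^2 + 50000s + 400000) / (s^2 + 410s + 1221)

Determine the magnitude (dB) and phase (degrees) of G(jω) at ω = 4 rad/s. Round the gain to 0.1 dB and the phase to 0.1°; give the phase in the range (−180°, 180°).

46.6 dB, -26.2°

Substitute s = j4:
Numerator: 1000(j4)^2 + 50000(j4) + 400000 = 384000 + j200000
Denominator: (j4)^2 + 410(j4) + 1221 = 1205 + j1640
|N| = √(384000² + 200000²) ≈ 4.3296e+05, ∠N ≈ 27.51°
|D| = √(1205² + 1640²) ≈ 2035.1, ∠D ≈ 53.69°
|G| = 4.3296e+05 / 2035.1 ≈ 212.75
Gain = 20 log₁₀(212.75) ≈ 46.56 dB
∠G = 27.51° − 53.69° = -26.18°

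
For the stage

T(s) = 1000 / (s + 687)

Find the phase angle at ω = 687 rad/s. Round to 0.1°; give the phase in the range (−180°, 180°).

At s = jω = j687:
pole (s+687): 687 + j687 → |·| = √(687²+687²) = √943938 ≈ 971.56, ∠ = arctan(687/687) ≈ 45.00°
∠T = 0.00° − 45.00° = -45.00°

-45.0°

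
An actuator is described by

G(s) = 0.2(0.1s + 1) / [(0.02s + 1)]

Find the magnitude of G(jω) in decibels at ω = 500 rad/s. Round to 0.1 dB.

-0.0 dB

At ω = 500 rad/s:
zero (1 + j500·0.1) = 1 + j50 → |·| ≈ 50.01, ∠ ≈ 88.85°
pole (1 + j500·0.02) = 1 + j10 → |·| ≈ 10.05, ∠ ≈ 84.29°
|G| = 0.2 · 50.01 / (10.05) ≈ 0.99522
Gain = 20 log₁₀(0.99522) ≈ -0.04 dB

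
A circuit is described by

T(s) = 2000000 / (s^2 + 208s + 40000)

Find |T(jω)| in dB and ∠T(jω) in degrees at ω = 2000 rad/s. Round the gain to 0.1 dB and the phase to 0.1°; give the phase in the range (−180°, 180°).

-6.0 dB, -174.0°

At s = jω = j2000:
quadratic: (j2000)² + 208·j2000 + 40000 = -3960000 + j416000 → |·| ≈ 3.9818e+06, ∠ ≈ 174.00°
|T| = 2000000 / 3.9818e+06 ≈ 0.50229
Gain = 20 log₁₀(0.50229) ≈ -5.98 dB
∠T = 0.00° − 174.00° = -174.00°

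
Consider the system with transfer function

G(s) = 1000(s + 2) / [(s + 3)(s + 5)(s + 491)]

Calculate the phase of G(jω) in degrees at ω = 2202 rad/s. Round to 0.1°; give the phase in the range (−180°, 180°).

At s = jω = j2202:
zero (s+2): 2 + j2202 → |·| = √(2²+2202²) = √4848808 ≈ 2202, ∠ = arctan(2202/2) ≈ 89.95°
pole (s+3): 3 + j2202 → |·| = √(3²+2202²) = √4848813 ≈ 2202, ∠ = arctan(2202/3) ≈ 89.92°
pole (s+5): 5 + j2202 → |·| = √(5²+2202²) = √4848829 ≈ 2202, ∠ = arctan(2202/5) ≈ 89.87°
pole (s+491): 491 + j2202 → |·| = √(491²+2202²) = √5089885 ≈ 2256.1, ∠ = arctan(2202/491) ≈ 77.43°
∠G = 89.95° − 257.22° = -167.27°

-167.3°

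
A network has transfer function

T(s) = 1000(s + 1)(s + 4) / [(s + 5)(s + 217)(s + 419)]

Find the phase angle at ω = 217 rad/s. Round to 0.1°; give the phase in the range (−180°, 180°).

At s = jω = j217:
zero (s+1): 1 + j217 → |·| = √(1²+217²) = √47090 ≈ 217, ∠ = arctan(217/1) ≈ 89.74°
zero (s+4): 4 + j217 → |·| = √(4²+217²) = √47105 ≈ 217.04, ∠ = arctan(217/4) ≈ 88.94°
pole (s+5): 5 + j217 → |·| = √(5²+217²) = √47114 ≈ 217.06, ∠ = arctan(217/5) ≈ 88.68°
pole (s+217): 217 + j217 → |·| = √(217²+217²) = √94178 ≈ 306.88, ∠ = arctan(217/217) ≈ 45.00°
pole (s+419): 419 + j217 → |·| = √(419²+217²) = √222650 ≈ 471.86, ∠ = arctan(217/419) ≈ 27.38°
∠T = 178.68° − 161.06° = 17.62°

17.6°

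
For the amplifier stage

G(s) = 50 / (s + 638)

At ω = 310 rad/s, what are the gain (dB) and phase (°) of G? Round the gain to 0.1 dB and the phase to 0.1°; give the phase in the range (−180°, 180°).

At s = jω = j310:
pole (s+638): 638 + j310 → |·| = √(638²+310²) = √503144 ≈ 709.33, ∠ = arctan(310/638) ≈ 25.91°
|G| = 50 / 709.33 ≈ 0.070489
Gain = 20 log₁₀(0.070489) ≈ -23.04 dB
∠G = 0.00° − 25.91° = -25.91°

-23.0 dB, -25.9°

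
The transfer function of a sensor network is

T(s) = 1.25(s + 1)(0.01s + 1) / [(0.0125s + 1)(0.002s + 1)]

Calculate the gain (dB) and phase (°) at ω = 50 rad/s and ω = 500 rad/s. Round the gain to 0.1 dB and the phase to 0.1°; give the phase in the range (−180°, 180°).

At ω = 50 rad/s:
zero (1 + j50·1) = 1 + j50 → |·| ≈ 50.01, ∠ ≈ 88.85°
zero (1 + j50·0.01) = 1 + j0.5 → |·| ≈ 1.118, ∠ ≈ 26.57°
pole (1 + j50·0.0125) = 1 + j0.625 → |·| ≈ 1.1792, ∠ ≈ 32.01°
pole (1 + j50·0.002) = 1 + j0.1 → |·| ≈ 1.005, ∠ ≈ 5.71°
|T| = 1.25 · 50.01 · 1.118 / (1.1792 · 1.005) ≈ 58.973
Gain = 20 log₁₀(58.973) ≈ 35.41 dB
∠T = (88.85° + 26.57°) − (32.01° + 5.71°) = 77.70°

At ω = 500 rad/s:
zero (1 + j500·1) = 1 + j500 → |·| ≈ 500, ∠ ≈ 89.89°
zero (1 + j500·0.01) = 1 + j5 → |·| ≈ 5.099, ∠ ≈ 78.69°
pole (1 + j500·0.0125) = 1 + j6.25 → |·| ≈ 6.3295, ∠ ≈ 80.91°
pole (1 + j500·0.002) = 1 + j1 → |·| ≈ 1.4142, ∠ ≈ 45.00°
|T| = 1.25 · 500 · 5.099 / (6.3295 · 1.4142) ≈ 356.03
Gain = 20 log₁₀(356.03) ≈ 51.03 dB
∠T = (89.89° + 78.69°) − (80.91° + 45.00°) = 42.67°

ω = 50: 35.4 dB, 77.7°; ω = 500: 51.0 dB, 42.7°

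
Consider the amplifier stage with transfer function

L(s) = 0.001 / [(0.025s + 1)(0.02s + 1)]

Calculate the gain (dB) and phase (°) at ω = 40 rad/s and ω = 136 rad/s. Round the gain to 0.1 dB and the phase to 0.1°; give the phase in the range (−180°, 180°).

ω = 40: -65.2 dB, -83.7°; ω = 136: -80.2 dB, -143.4°

At ω = 40 rad/s:
pole (1 + j40·0.025) = 1 + j1 → |·| ≈ 1.4142, ∠ ≈ 45.00°
pole (1 + j40·0.02) = 1 + j0.8 → |·| ≈ 1.2806, ∠ ≈ 38.66°
|L| = 0.001 · 1 / (1.4142 · 1.2806) ≈ 0.00055217
Gain = 20 log₁₀(0.00055217) ≈ -65.16 dB
∠L = (0°) − (45.00° + 38.66°) = -83.66°

At ω = 136 rad/s:
pole (1 + j136·0.025) = 1 + j3.4 → |·| ≈ 3.544, ∠ ≈ 73.61°
pole (1 + j136·0.02) = 1 + j2.72 → |·| ≈ 2.898, ∠ ≈ 69.81°
|L| = 0.001 · 1 / (3.544 · 2.898) ≈ 9.7366e-05
Gain = 20 log₁₀(9.7366e-05) ≈ -80.23 dB
∠L = (0°) − (73.61° + 69.81°) = -143.42°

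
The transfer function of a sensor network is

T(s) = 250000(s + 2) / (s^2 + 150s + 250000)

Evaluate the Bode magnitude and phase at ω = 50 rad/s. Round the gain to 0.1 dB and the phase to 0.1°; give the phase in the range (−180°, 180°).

34.1 dB, 86.0°

At s = jω = j50:
zero (s+2): 2 + j50 → |·| = √(2²+50²) = √2504 ≈ 50.04, ∠ = arctan(50/2) ≈ 87.71°
quadratic: (j50)² + 150·j50 + 250000 = 247500 + j7500 → |·| ≈ 2.4761e+05, ∠ ≈ 1.74°
|T| = 250000 · 50.04 / 2.4761e+05 ≈ 50.523
Gain = 20 log₁₀(50.523) ≈ 34.07 dB
∠T = 87.71° − 1.74° = 85.97°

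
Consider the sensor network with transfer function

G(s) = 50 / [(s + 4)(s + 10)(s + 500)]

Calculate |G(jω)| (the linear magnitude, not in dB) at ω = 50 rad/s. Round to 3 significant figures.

At s = jω = j50:
pole (s+4): 4 + j50 → |·| = √(4²+50²) = √2516 ≈ 50.16, ∠ = arctan(50/4) ≈ 85.43°
pole (s+10): 10 + j50 → |·| = √(10²+50²) = √2600 ≈ 50.99, ∠ = arctan(50/10) ≈ 78.69°
pole (s+500): 500 + j50 → |·| = √(500²+50²) = √252500 ≈ 502.49, ∠ = arctan(50/500) ≈ 5.71°
|G| = 50 / 1.2852e+06 ≈ 3.8904e-05

3.89e-05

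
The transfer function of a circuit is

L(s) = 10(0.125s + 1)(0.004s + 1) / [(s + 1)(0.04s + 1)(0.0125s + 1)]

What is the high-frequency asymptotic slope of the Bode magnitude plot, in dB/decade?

Each pole contributes −20 dB/decade at high frequency; each zero contributes +20 dB/decade.
Net: 2 zero(s) − 3 pole(s) → -20 dB/decade.

-20 dB/decade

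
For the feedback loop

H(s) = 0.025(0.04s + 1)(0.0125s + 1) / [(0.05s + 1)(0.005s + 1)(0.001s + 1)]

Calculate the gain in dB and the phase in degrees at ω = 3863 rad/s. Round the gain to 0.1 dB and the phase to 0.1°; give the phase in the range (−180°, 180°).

-38.1 dB, -73.8°

At ω = 3863 rad/s:
zero (1 + j3863·0.04) = 1 + j154.52 → |·| ≈ 154.52, ∠ ≈ 89.63°
zero (1 + j3863·0.0125) = 1 + j48.2875 → |·| ≈ 48.298, ∠ ≈ 88.81°
pole (1 + j3863·0.05) = 1 + j193.15 → |·| ≈ 193.15, ∠ ≈ 89.70°
pole (1 + j3863·0.005) = 1 + j19.315 → |·| ≈ 19.341, ∠ ≈ 87.04°
pole (1 + j3863·0.001) = 1 + j3.863 → |·| ≈ 3.9903, ∠ ≈ 75.49°
|H| = 0.025 · 154.52 · 48.298 / (193.15 · 19.341 · 3.9903) ≈ 0.012516
Gain = 20 log₁₀(0.012516) ≈ -38.05 dB
∠H = (89.63° + 88.81°) − (89.70° + 87.04° + 75.49°) = -73.79°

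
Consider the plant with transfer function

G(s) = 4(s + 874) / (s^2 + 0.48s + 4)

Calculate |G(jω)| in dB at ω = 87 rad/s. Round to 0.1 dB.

-6.7 dB

At s = jω = j87:
zero (s+874): 874 + j87 → |·| = √(874²+87²) = √771445 ≈ 878.32, ∠ = arctan(87/874) ≈ 5.68°
quadratic: (j87)² + 0.48·j87 + 4 = -7565 + j41.76 → |·| ≈ 7565.1, ∠ ≈ 179.68°
|G| = 4 · 878.32 / 7565.1 ≈ 0.46441
Gain = 20 log₁₀(0.46441) ≈ -6.66 dB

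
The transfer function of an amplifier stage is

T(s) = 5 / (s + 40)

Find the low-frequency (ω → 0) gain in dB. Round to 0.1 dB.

T(0) = 5 / 40 = 0.125
20 log₁₀(0.125) ≈ -18.06 dB

-18.1 dB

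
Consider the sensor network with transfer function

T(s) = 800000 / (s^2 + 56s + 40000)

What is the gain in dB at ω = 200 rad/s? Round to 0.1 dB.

At s = jω = j200:
quadratic: (j200)² + 56·j200 + 40000 = 0 + j11200 → |·| ≈ 11200, ∠ ≈ 90.00°
|T| = 800000 / 11200 ≈ 71.429
Gain = 20 log₁₀(71.429) ≈ 37.08 dB

37.1 dB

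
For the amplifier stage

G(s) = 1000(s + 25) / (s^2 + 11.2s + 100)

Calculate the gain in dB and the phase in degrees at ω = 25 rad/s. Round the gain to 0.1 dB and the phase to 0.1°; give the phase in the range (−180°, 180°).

35.5 dB, -106.9°

At s = jω = j25:
zero (s+25): 25 + j25 → |·| = √(25²+25²) = √1250 ≈ 35.355, ∠ = arctan(25/25) ≈ 45.00°
quadratic: (j25)² + 11.2·j25 + 100 = -525 + j280 → |·| ≈ 595, ∠ ≈ 151.93°
|G| = 1000 · 35.355 / 595 ≈ 59.42
Gain = 20 log₁₀(59.42) ≈ 35.48 dB
∠G = 45.00° − 151.93° = -106.93°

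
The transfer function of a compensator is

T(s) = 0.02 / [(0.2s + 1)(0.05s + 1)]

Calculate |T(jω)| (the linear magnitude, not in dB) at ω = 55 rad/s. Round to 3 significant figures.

0.000619

At ω = 55 rad/s:
pole (1 + j55·0.2) = 1 + j11 → |·| ≈ 11.045, ∠ ≈ 84.81°
pole (1 + j55·0.05) = 1 + j2.75 → |·| ≈ 2.9262, ∠ ≈ 70.02°
|T| = 0.02 · 1 / (11.045 · 2.9262) ≈ 0.00061881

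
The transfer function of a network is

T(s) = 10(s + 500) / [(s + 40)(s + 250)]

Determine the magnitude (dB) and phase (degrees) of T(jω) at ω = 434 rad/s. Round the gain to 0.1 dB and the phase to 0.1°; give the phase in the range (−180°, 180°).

-30.4 dB, -103.8°

At s = jω = j434:
zero (s+500): 500 + j434 → |·| = √(500²+434²) = √438356 ≈ 662.08, ∠ = arctan(434/500) ≈ 40.96°
pole (s+40): 40 + j434 → |·| = √(40²+434²) = √189956 ≈ 435.84, ∠ = arctan(434/40) ≈ 84.73°
pole (s+250): 250 + j434 → |·| = √(250²+434²) = √250856 ≈ 500.86, ∠ = arctan(434/250) ≈ 60.06°
|T| = 10 · 662.08 / 2.1829e+05 ≈ 0.03033
Gain = 20 log₁₀(0.03033) ≈ -30.36 dB
∠T = 40.96° − 144.79° = -103.83°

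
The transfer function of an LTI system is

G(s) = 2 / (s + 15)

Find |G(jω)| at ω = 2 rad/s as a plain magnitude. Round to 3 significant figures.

0.132

Substitute s = j2:
Numerator: 2 = 2 + j0
Denominator: (j2) + 15 = 15 + j2
|N| = √(2² + 0²) ≈ 2, ∠N ≈ 0.00°
|D| = √(15² + 2²) ≈ 15.133, ∠D ≈ 7.59°
|G| = 2 / 15.133 ≈ 0.13216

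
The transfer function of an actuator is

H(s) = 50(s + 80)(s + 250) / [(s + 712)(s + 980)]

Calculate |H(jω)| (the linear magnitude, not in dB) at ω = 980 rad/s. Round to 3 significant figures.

At s = jω = j980:
zero (s+80): 80 + j980 → |·| = √(80²+980²) = √966800 ≈ 983.26, ∠ = arctan(980/80) ≈ 85.33°
zero (s+250): 250 + j980 → |·| = √(250²+980²) = √1022900 ≈ 1011.4, ∠ = arctan(980/250) ≈ 75.69°
pole (s+712): 712 + j980 → |·| = √(712²+980²) = √1467344 ≈ 1211.3, ∠ = arctan(980/712) ≈ 54.00°
pole (s+980): 980 + j980 → |·| = √(980²+980²) = √1920800 ≈ 1385.9, ∠ = arctan(980/980) ≈ 45.00°
|H| = 50 · 9.9447e+05 / 1.6787e+06 ≈ 29.62

29.6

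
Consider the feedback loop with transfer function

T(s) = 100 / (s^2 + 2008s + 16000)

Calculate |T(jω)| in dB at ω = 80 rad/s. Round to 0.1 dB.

-64.1 dB

Substitute s = j80:
Numerator: 100 = 100 + j0
Denominator: (j80)^2 + 2008(j80) + 16000 = 9600 + j160640
|N| = √(100² + 0²) ≈ 100, ∠N ≈ 0.00°
|D| = √(9600² + 160640²) ≈ 1.6093e+05, ∠D ≈ 86.58°
|T| = 100 / 1.6093e+05 ≈ 0.00062139
Gain = 20 log₁₀(0.00062139) ≈ -64.13 dB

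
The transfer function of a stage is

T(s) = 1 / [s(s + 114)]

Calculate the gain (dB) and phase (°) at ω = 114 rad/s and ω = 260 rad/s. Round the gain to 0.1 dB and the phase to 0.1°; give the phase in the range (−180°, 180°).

ω = 114: -85.3 dB, -135.0°; ω = 260: -97.4 dB, -156.3°

At s = jω = j114:
pole (s+114): 114 + j114 → |·| = √(114²+114²) = √25992 ≈ 161.22, ∠ = arctan(114/114) ≈ 45.00°
pole at origin: |s| = 114, ∠ = 90.00° (in denominator)
|T| = 1 / 18379 ≈ 5.441e-05
Gain = 20 log₁₀(5.441e-05) ≈ -85.29 dB
∠T = 0.00° − 135.00° = -135.00°

At s = jω = j260:
pole (s+114): 114 + j260 → |·| = √(114²+260²) = √80596 ≈ 283.89, ∠ = arctan(260/114) ≈ 66.32°
pole at origin: |s| = 260, ∠ = 90.00° (in denominator)
|T| = 1 / 73811 ≈ 1.3548e-05
Gain = 20 log₁₀(1.3548e-05) ≈ -97.36 dB
∠T = 0.00° − 156.32° = -156.32°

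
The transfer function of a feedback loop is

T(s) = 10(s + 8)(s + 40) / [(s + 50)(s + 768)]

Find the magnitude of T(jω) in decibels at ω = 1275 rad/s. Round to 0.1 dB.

18.7 dB

At s = jω = j1275:
zero (s+8): 8 + j1275 → |·| = √(8²+1275²) = √1625689 ≈ 1275, ∠ = arctan(1275/8) ≈ 89.64°
zero (s+40): 40 + j1275 → |·| = √(40²+1275²) = √1627225 ≈ 1275.6, ∠ = arctan(1275/40) ≈ 88.20°
pole (s+50): 50 + j1275 → |·| = √(50²+1275²) = √1628125 ≈ 1276, ∠ = arctan(1275/50) ≈ 87.75°
pole (s+768): 768 + j1275 → |·| = √(768²+1275²) = √2215449 ≈ 1488.4, ∠ = arctan(1275/768) ≈ 58.94°
|T| = 10 · 1.6264e+06 / 1.8992e+06 ≈ 8.5636
Gain = 20 log₁₀(8.5636) ≈ 18.65 dB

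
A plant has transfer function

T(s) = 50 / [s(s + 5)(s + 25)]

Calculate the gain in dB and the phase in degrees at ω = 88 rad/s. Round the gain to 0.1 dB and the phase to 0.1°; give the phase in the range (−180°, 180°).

At s = jω = j88:
pole (s+5): 5 + j88 → |·| = √(5²+88²) = √7769 ≈ 88.142, ∠ = arctan(88/5) ≈ 86.75°
pole (s+25): 25 + j88 → |·| = √(25²+88²) = √8369 ≈ 91.482, ∠ = arctan(88/25) ≈ 74.14°
pole at origin: |s| = 88, ∠ = 90.00° (in denominator)
|T| = 50 / 7.0958e+05 ≈ 7.0464e-05
Gain = 20 log₁₀(7.0464e-05) ≈ -83.04 dB
∠T = 0.00° − 250.89° = -250.89° ≡ 109.11° (principal value)

-83.0 dB, 109.1°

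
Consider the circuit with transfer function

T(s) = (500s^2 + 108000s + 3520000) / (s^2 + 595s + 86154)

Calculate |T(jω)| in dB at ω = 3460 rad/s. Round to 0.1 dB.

Substitute s = j3460:
Numerator: 500(j3460)^2 + 108000(j3460) + 3520000 = -5982280000 + j373680000
Denominator: (j3460)^2 + 595(j3460) + 86154 = -11885446 + j2058700
|N| = √(5982280000² + 373680000²) ≈ 5.9939e+09, ∠N ≈ 176.43°
|D| = √(11885446² + 2058700²) ≈ 1.2062e+07, ∠D ≈ 170.17°
|T| = 5.9939e+09 / 1.2062e+07 ≈ 496.92
Gain = 20 log₁₀(496.92) ≈ 53.93 dB

53.9 dB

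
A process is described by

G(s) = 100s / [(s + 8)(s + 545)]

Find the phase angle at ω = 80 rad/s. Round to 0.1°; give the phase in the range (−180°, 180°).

-2.6°

At s = jω = j80:
zero at origin: s = j80 → |·| = 80, ∠ = 90.00°
pole (s+8): 8 + j80 → |·| = √(8²+80²) = √6464 ≈ 80.399, ∠ = arctan(80/8) ≈ 84.29°
pole (s+545): 545 + j80 → |·| = √(545²+80²) = √303425 ≈ 550.84, ∠ = arctan(80/545) ≈ 8.35°
∠G = 90.00° − 92.64° = -2.64°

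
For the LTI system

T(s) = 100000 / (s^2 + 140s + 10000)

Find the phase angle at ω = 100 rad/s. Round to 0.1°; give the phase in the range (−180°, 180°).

At s = jω = j100:
quadratic: (j100)² + 140·j100 + 10000 = 0 + j14000 → |·| ≈ 14000, ∠ ≈ 90.00°
∠T = 0.00° − 90.00° = -90.00°

-90.0°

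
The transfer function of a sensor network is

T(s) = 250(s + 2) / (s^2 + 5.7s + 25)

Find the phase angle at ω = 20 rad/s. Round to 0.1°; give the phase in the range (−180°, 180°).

-78.8°

At s = jω = j20:
zero (s+2): 2 + j20 → |·| = √(2²+20²) = √404 ≈ 20.1, ∠ = arctan(20/2) ≈ 84.29°
quadratic: (j20)² + 5.7·j20 + 25 = -375 + j114 → |·| ≈ 391.95, ∠ ≈ 163.09°
∠T = 84.29° − 163.09° = -78.80°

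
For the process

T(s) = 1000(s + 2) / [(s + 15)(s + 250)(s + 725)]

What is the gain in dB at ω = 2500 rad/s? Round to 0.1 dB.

At s = jω = j2500:
zero (s+2): 2 + j2500 → |·| = √(2²+2500²) = √6250004 ≈ 2500, ∠ = arctan(2500/2) ≈ 89.95°
pole (s+15): 15 + j2500 → |·| = √(15²+2500²) = √6250225 ≈ 2500, ∠ = arctan(2500/15) ≈ 89.66°
pole (s+250): 250 + j2500 → |·| = √(250²+2500²) = √6312500 ≈ 2512.5, ∠ = arctan(2500/250) ≈ 84.29°
pole (s+725): 725 + j2500 → |·| = √(725²+2500²) = √6775625 ≈ 2603, ∠ = arctan(2500/725) ≈ 73.83°
|T| = 1000 · 2500 / 1.635e+10 ≈ 0.00015291
Gain = 20 log₁₀(0.00015291) ≈ -76.31 dB

-76.3 dB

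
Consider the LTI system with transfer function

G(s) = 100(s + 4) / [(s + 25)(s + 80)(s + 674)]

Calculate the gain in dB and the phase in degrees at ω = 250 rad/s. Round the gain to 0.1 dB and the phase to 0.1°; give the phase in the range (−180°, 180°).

-65.6 dB, -87.8°

At s = jω = j250:
zero (s+4): 4 + j250 → |·| = √(4²+250²) = √62516 ≈ 250.03, ∠ = arctan(250/4) ≈ 89.08°
pole (s+25): 25 + j250 → |·| = √(25²+250²) = √63125 ≈ 251.25, ∠ = arctan(250/25) ≈ 84.29°
pole (s+80): 80 + j250 → |·| = √(80²+250²) = √68900 ≈ 262.49, ∠ = arctan(250/80) ≈ 72.26°
pole (s+674): 674 + j250 → |·| = √(674²+250²) = √516776 ≈ 718.87, ∠ = arctan(250/674) ≈ 20.35°
|G| = 100 · 250.03 / 4.741e+07 ≈ 0.00052738
Gain = 20 log₁₀(0.00052738) ≈ -65.56 dB
∠G = 89.08° − 176.90° = -87.82°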